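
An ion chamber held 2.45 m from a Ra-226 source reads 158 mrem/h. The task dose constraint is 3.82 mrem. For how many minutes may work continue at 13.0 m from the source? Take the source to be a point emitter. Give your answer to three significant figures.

Using I₁d₁² = I₂d₂², rate at 13.0 m:
(2.45/13.0)² = 0.03552, so 158 × 0.03552 = 5.612 mrem/h.
Stay time = 3.82 mrem ÷ 5.612 mrem/h = 0.6807 h = 40.84 min.

40.8 min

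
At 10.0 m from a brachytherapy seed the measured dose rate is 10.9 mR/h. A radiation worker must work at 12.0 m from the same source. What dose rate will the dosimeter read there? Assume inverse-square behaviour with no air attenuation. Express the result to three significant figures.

7.57 mR/h

Applying the 1/r² law, scaling from 10.0 m to 12.0 m:
10.9 × (10.0/12.0)² = 10.9 × 0.6944 = 7.569 mR/h.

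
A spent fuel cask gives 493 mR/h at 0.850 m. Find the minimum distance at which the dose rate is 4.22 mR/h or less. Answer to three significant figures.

Intensity scales as (d₁/d₂)², so d₂ = d₁·√(I₁/I₂).
I₁/I₂ = 493/4.22 = 116.8, so d₂ = 0.850 × √116.8 = 9.186 m.

9.19 m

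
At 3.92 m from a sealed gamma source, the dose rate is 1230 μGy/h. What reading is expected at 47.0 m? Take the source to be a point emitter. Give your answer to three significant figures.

Applying the 1/r² law, the rate at 47.0 m is
(3.92/47.0)² = 0.006956, so 1230 × 0.006956 = 8.556 μGy/h.

8.56 μGy/h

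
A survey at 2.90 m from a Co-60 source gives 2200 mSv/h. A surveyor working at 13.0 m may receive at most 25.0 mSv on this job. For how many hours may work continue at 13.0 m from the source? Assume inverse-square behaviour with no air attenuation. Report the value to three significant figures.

Since intensity falls as 1/r², rate at 13.0 m:
2200 × (2.90/13.0)² = 2200 × 0.04976 = 109.5 mSv/h.
Stay time = 25.0 mSv ÷ 109.5 mSv/h = 0.2283 h.

0.228 h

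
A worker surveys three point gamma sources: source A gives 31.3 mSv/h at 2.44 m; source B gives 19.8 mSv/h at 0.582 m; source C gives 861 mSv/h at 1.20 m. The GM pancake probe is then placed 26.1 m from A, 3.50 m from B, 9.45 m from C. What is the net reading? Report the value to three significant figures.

Each source contributes Iᵢ·(dᵢ/rᵢ)²; contributions add.
A: 31.3 × (2.44/26.1)² = 0.2736 mSv/h
B: 19.8 × (0.582/3.50)² = 0.5475 mSv/h
C: 861 × (1.20/9.45)² = 13.88 mSv/h
Total = 0.2736 + 0.5475 + 13.88 = 14.70 mSv/h.

14.7 mSv/h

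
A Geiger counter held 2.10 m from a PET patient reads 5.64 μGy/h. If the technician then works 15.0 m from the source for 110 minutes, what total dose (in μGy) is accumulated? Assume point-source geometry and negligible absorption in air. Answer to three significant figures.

Since intensity falls as 1/r², rate at 15.0 m:
5.64 × (2.10/15.0)² = 5.64 × 0.01960 = 0.1105 μGy/h.
Dose = rate × time = 0.1105 μGy/h × 1.833 h = 0.2025 μGy.

0.203 μGy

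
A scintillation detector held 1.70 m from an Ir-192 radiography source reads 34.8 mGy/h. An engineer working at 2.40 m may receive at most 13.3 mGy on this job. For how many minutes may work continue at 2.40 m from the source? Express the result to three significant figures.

45.7 min

Since intensity falls as 1/r², rate at 2.40 m:
34.8 × (1.70/2.40)² = 34.8 × 0.5017 = 17.46 mGy/h.
Stay time = 13.3 mGy ÷ 17.46 mGy/h = 0.7617 h = 45.70 min.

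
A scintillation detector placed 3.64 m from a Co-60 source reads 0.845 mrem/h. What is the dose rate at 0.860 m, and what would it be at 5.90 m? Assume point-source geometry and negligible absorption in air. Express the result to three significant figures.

Intensity scales as (d₁/d₂)², so
At 0.860 m: (3.64/0.860)² = 17.91, so 0.845 × 17.91 = 15.13 mrem/h
At 5.90 m: 15.13 × (0.860/5.90)² = 15.13 × 0.02125 = 0.3215 mrem/h.

15.1 mrem/h; 0.322 mrem/h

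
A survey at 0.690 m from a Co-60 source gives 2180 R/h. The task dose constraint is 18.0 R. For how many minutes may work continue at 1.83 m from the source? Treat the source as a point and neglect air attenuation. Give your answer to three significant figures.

3.48 min

By the inverse-square law, rate at 1.83 m:
(0.690/1.83)² = 0.1422, so 2180 × 0.1422 = 310.0 R/h.
Stay time = 18.0 R ÷ 310.0 R/h = 0.05806 h = 3.484 min.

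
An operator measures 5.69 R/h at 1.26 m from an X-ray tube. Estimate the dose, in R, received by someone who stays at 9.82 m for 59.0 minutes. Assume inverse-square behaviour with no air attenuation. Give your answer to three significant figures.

By the inverse-square law, rate at 9.82 m:
5.69 × (1.26/9.82)² = 5.69 × 0.01646 = 0.09366 R/h.
Dose = rate × time = 0.09366 R/h × 0.9833 h = 0.09210 R.

0.0921 R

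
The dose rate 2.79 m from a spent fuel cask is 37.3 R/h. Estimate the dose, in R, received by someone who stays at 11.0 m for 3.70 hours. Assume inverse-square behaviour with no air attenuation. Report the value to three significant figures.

Applying the 1/r² law, rate at 11.0 m:
37.3 × (2.79/11.0)² = 37.3 × 0.06433 = 2.400 R/h.
Dose = rate × time = 2.400 R/h × 3.700 h = 8.880 R.

8.88 R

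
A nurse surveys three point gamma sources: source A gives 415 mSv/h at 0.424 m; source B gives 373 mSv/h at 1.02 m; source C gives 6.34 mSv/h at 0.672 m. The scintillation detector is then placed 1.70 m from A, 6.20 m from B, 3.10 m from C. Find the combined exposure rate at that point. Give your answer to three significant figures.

36.2 mSv/h

By superposition, sum each source's inverse-square contribution:
A: 415 × (0.424/1.70)² = 25.82 mSv/h
B: 373 × (1.02/6.20)² = 10.10 mSv/h
C: 6.34 × (0.672/3.10)² = 0.2979 mSv/h
Total = 25.82 + 10.10 + 0.2979 = 36.22 mSv/h.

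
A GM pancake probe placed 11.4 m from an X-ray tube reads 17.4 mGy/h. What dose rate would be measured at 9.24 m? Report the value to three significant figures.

Since intensity falls as 1/r², scaling from 11.4 m to 9.24 m:
(11.4/9.24)² = 1.522, so 17.4 × 1.522 = 26.48 mGy/h.

26.5 mGy/h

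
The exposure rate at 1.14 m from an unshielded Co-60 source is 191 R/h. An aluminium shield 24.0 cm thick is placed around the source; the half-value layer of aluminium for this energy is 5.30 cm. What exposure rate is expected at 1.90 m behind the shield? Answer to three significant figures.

2.98 R/h

Distance alone: (1.14/1.90)² = 0.3600, so 191 × 0.3600 = 68.76 R/h.
Shield: 24.0/5.30 = 4.528 half-value layers → attenuation 2^(−4.528) = 0.04334.
Combined: 68.76 × 0.04334 = 2.980 R/h.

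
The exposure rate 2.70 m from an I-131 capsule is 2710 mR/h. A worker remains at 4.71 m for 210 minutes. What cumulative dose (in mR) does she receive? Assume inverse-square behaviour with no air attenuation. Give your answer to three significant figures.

3120 mR

Intensity scales as (d₁/d₂)², so rate at 4.71 m:
(2.70/4.71)² = 0.3286, so 2710 × 0.3286 = 890.5 mR/h.
Dose = rate × time = 890.5 mR/h × 3.500 h = 3117 mR.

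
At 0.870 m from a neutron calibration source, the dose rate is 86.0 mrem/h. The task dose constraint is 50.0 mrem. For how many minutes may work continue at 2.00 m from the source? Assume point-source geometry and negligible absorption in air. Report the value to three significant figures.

Using I₁d₁² = I₂d₂², rate at 2.00 m:
(0.870/2.00)² = 0.1892, so 86.0 × 0.1892 = 16.27 mrem/h.
Stay time = 50.0 mrem ÷ 16.27 mrem/h = 3.073 h = 184.4 min.

184 min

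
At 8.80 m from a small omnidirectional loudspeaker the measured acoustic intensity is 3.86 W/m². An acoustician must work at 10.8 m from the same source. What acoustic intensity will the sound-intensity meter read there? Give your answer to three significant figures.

2.56 W/m²

Since intensity falls as 1/r², scaling from 8.80 m to 10.8 m:
(8.80/10.8)² = 0.6639, so 3.86 × 0.6639 = 2.563 W/m².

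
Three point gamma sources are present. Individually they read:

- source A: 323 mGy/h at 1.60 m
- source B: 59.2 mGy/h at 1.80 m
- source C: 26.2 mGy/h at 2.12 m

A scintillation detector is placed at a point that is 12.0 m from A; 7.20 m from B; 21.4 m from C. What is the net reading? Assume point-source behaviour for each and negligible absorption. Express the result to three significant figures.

By superposition, sum each source's inverse-square contribution:
A: 323 × (1.60/12.0)² = 5.742 mGy/h
B: 59.2 × (1.80/7.20)² = 3.700 mGy/h
C: 26.2 × (2.12/21.4)² = 0.2571 mGy/h
Total = 5.742 + 3.700 + 0.2571 = 9.699 mGy/h.

9.70 mGy/h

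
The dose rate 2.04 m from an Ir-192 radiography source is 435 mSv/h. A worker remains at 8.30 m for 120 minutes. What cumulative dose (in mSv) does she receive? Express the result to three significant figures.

52.6 mSv

Applying the 1/r² law, rate at 8.30 m:
435 × (2.04/8.30)² = 435 × 0.06041 = 26.28 mSv/h.
Dose = rate × time = 26.28 mSv/h × 2.000 h = 52.56 mSv.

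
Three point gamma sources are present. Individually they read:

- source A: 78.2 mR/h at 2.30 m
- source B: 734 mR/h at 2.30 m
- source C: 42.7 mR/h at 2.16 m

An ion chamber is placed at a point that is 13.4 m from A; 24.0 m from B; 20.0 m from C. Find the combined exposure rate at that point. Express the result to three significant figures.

9.54 mR/h

Each source contributes Iᵢ·(dᵢ/rᵢ)²; contributions add.
A: 78.2 × (2.30/13.4)² = 2.304 mR/h
B: 734 × (2.30/24.0)² = 6.741 mR/h
C: 42.7 × (2.16/20.0)² = 0.4981 mR/h
Total = 2.304 + 6.741 + 0.4981 = 9.543 mR/h.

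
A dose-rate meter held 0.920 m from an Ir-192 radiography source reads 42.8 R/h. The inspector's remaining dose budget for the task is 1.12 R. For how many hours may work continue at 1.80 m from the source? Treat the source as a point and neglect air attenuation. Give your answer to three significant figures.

Intensity scales as (d₁/d₂)², so rate at 1.80 m:
(0.920/1.80)² = 0.2612, so 42.8 × 0.2612 = 11.18 R/h.
Stay time = 1.12 R ÷ 11.18 R/h = 0.1002 h.

0.100 h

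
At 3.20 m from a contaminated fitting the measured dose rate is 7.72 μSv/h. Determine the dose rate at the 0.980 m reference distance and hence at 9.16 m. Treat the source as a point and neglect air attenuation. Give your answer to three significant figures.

82.3 μSv/h; 0.942 μSv/h

Intensity scales as (d₁/d₂)², so
At 0.980 m: (3.20/0.980)² = 10.66, so 7.72 × 10.66 = 82.30 μSv/h
At 9.16 m: 82.30 × (0.980/9.16)² = 82.30 × 0.01145 = 0.9423 μSv/h.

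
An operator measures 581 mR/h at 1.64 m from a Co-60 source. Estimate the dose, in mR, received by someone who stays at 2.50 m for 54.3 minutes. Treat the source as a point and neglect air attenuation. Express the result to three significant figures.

Applying the 1/r² law, rate at 2.50 m:
581 × (1.64/2.50)² = 581 × 0.4303 = 250.0 mR/h.
Dose = rate × time = 250.0 mR/h × 0.9050 h = 226.2 mR.

226 mR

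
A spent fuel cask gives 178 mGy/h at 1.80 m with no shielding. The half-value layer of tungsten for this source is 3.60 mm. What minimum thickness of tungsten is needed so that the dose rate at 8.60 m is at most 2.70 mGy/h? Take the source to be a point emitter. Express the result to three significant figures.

At 8.60 m, distance alone gives (1.80/8.60)² = 0.04381, so 178 × 0.04381 = 7.798 mGy/h.
Further attenuation needed: 7.798/2.70 = 2.888.
n = log₂(2.888) = 1.530 half-value layers.
Thickness = 1.530 × 3.60 mm = 5.508 mm.

5.51 mm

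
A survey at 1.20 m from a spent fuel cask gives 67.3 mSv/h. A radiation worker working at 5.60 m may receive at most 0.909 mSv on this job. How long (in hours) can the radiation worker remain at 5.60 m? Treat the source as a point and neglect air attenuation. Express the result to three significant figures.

Since intensity falls as 1/r², rate at 5.60 m:
67.3 × (1.20/5.60)² = 67.3 × 0.04592 = 3.090 mSv/h.
Stay time = 0.909 mSv ÷ 3.090 mSv/h = 0.2942 h.

0.294 h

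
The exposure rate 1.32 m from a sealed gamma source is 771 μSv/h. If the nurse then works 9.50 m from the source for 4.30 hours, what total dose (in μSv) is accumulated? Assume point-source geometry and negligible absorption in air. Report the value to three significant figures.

64.0 μSv

Since intensity falls as 1/r², rate at 9.50 m:
771 × (1.32/9.50)² = 771 × 0.01931 = 14.89 μSv/h.
Dose = rate × time = 14.89 μSv/h × 4.300 h = 64.03 μSv.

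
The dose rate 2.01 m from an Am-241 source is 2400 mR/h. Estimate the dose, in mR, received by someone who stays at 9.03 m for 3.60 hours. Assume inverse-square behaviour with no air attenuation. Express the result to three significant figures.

428 mR

Since intensity falls as 1/r², rate at 9.03 m:
(2.01/9.03)² = 0.04955, so 2400 × 0.04955 = 118.9 mR/h.
Dose = rate × time = 118.9 mR/h × 3.600 h = 428.0 mR.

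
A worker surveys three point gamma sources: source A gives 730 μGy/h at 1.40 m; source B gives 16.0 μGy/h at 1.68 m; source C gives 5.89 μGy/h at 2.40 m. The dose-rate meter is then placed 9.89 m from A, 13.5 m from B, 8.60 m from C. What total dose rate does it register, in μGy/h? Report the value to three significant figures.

Each source contributes Iᵢ·(dᵢ/rᵢ)²; contributions add.
A: 730 × (1.40/9.89)² = 14.63 μGy/h
B: 16.0 × (1.68/13.5)² = 0.2478 μGy/h
C: 5.89 × (2.40/8.60)² = 0.4587 μGy/h
Total = 14.63 + 0.2478 + 0.4587 = 15.34 μGy/h.

15.3 μGy/h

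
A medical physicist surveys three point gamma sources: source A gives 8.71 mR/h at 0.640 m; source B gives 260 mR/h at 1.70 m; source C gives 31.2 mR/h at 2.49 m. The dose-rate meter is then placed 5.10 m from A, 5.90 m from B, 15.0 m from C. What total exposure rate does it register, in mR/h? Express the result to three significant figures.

22.6 mR/h

Each source contributes Iᵢ·(dᵢ/rᵢ)²; contributions add.
A: 8.71 × (0.640/5.10)² = 0.1372 mR/h
B: 260 × (1.70/5.90)² = 21.59 mR/h
C: 31.2 × (2.49/15.0)² = 0.8597 mR/h
Total = 0.1372 + 21.59 + 0.8597 = 22.59 mR/h.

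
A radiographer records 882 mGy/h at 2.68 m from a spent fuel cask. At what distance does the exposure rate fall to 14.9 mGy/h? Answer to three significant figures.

Since intensity falls as 1/r², d₂ = d₁·√(I₁/I₂).
I₁/I₂ = 882/14.9 = 59.19, so d₂ = 2.68 × √59.19 = 20.62 m.

20.6 m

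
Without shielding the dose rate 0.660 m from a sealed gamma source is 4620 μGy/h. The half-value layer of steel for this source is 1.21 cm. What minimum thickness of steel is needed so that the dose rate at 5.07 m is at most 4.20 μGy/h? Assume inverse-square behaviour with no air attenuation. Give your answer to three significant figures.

At 5.07 m, distance alone gives (0.660/5.07)² = 0.01695, so 4620 × 0.01695 = 78.31 μGy/h.
Further attenuation needed: 78.31/4.20 = 18.65.
n = log₂(18.65) = 4.221 half-value layers.
Thickness = 4.221 × 1.21 cm = 5.107 cm.

5.11 cm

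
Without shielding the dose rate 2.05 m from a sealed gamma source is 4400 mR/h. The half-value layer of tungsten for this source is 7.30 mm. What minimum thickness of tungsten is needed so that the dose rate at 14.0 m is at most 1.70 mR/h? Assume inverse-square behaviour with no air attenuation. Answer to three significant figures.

42.3 mm

At 14.0 m, distance alone gives 4400 × (2.05/14.0)² = 4400 × 0.02144 = 94.34 mR/h.
Further attenuation needed: 94.34/1.70 = 55.49.
n = log₂(55.49) = 5.794 half-value layers.
Thickness = 5.794 × 7.30 mm = 42.30 mm.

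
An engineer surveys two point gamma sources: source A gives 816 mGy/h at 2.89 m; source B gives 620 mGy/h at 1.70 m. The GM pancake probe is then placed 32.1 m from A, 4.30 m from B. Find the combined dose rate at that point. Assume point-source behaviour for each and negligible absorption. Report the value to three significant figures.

104 mGy/h

Each source contributes Iᵢ·(dᵢ/rᵢ)²; contributions add.
A: 816 × (2.89/32.1)² = 6.614 mGy/h
B: 620 × (1.70/4.30)² = 96.91 mGy/h
Total = 6.614 + 96.91 = 103.5 mGy/h.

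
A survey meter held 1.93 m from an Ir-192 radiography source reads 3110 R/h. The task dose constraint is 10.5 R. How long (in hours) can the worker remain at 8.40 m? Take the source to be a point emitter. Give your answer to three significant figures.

0.0640 h

Applying the 1/r² law, rate at 8.40 m:
(1.93/8.40)² = 0.05279, so 3110 × 0.05279 = 164.2 R/h.
Stay time = 10.5 R ÷ 164.2 R/h = 0.06395 h.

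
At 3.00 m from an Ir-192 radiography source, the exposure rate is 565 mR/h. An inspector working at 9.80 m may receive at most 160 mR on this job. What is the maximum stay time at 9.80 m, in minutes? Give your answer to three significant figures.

181 min

Intensity scales as (d₁/d₂)², so rate at 9.80 m:
565 × (3.00/9.80)² = 565 × 0.09371 = 52.95 mR/h.
Stay time = 160 mR ÷ 52.95 mR/h = 3.022 h = 181.3 min.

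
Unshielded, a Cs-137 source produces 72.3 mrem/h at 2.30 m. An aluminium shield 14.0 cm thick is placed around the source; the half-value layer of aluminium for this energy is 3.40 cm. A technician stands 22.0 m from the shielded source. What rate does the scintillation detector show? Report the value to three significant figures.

Distance alone: 72.3 × (2.30/22.0)² = 72.3 × 0.01093 = 0.7902 mrem/h.
Shield: 14.0/3.40 = 4.118 half-value layers → attenuation 2^(−4.118) = 0.05759.
Combined: 0.7902 × 0.05759 = 0.04551 mrem/h.

0.0455 mrem/h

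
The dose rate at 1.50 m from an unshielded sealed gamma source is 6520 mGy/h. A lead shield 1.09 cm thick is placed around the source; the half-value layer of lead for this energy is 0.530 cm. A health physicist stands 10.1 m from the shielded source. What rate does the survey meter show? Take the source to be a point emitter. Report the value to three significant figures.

34.6 mGy/h

Distance alone: (1.50/10.1)² = 0.02206, so 6520 × 0.02206 = 143.8 mGy/h.
Shield: 1.09/0.530 = 2.057 half-value layers → attenuation 2^(−2.057) = 0.2403.
Combined: 143.8 × 0.2403 = 34.56 mGy/h.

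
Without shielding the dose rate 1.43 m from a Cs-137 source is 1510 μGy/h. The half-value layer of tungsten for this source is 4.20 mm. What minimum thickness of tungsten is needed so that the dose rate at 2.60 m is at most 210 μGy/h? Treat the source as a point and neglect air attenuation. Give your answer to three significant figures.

At 2.60 m, distance alone gives (1.43/2.60)² = 0.3025, so 1510 × 0.3025 = 456.8 μGy/h.
Further attenuation needed: 456.8/210 = 2.175.
n = log₂(2.175) = 1.121 half-value layers.
Thickness = 1.121 × 4.20 mm = 4.708 mm.

4.71 mm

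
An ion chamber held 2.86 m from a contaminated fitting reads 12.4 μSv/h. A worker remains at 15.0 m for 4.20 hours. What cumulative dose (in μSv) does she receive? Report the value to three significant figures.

Intensity scales as (d₁/d₂)², so rate at 15.0 m:
12.4 × (2.86/15.0)² = 12.4 × 0.03635 = 0.4507 μSv/h.
Dose = rate × time = 0.4507 μSv/h × 4.200 h = 1.893 μSv.

1.89 μSv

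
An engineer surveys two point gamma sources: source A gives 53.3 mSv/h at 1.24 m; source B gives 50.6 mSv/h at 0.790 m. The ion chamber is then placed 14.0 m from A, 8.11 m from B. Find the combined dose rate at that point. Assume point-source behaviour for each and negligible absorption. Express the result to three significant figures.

Each source contributes Iᵢ·(dᵢ/rᵢ)²; contributions add.
A: 53.3 × (1.24/14.0)² = 0.4181 mSv/h
B: 50.6 × (0.790/8.11)² = 0.4801 mSv/h
Total = 0.4181 + 0.4801 = 0.8982 mSv/h.

0.898 mSv/h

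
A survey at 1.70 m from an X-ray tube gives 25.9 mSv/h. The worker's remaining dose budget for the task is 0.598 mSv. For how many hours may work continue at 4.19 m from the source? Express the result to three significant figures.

0.140 h

By the inverse-square law, rate at 4.19 m:
25.9 × (1.70/4.19)² = 25.9 × 0.1646 = 4.263 mSv/h.
Stay time = 0.598 mSv ÷ 4.263 mSv/h = 0.1403 h.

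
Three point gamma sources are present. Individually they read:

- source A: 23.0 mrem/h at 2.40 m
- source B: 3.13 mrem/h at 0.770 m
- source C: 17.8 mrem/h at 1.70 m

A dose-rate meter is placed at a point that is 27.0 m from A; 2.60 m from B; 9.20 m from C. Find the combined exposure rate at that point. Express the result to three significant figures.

1.06 mrem/h

By superposition, sum each source's inverse-square contribution:
A: 23.0 × (2.40/27.0)² = 0.1817 mrem/h
B: 3.13 × (0.770/2.60)² = 0.2745 mrem/h
C: 17.8 × (1.70/9.20)² = 0.6078 mrem/h
Total = 0.1817 + 0.2745 + 0.6078 = 1.064 mrem/h.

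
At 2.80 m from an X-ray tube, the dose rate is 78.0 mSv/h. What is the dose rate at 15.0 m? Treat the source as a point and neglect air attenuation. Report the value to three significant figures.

Intensity scales as (d₁/d₂)², so the rate at 15.0 m is
(2.80/15.0)² = 0.03484, so 78.0 × 0.03484 = 2.718 mSv/h.

2.72 mSv/h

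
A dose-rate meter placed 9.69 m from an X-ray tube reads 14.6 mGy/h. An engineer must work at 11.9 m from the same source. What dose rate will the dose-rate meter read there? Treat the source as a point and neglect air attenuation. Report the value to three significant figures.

9.68 mGy/h

Since intensity falls as 1/r², scaling from 9.69 m to 11.9 m:
(9.69/11.9)² = 0.6631, so 14.6 × 0.6631 = 9.681 mGy/h.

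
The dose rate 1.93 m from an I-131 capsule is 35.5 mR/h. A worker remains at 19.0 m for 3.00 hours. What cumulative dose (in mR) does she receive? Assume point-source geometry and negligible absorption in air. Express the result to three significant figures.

1.10 mR

By the inverse-square law, rate at 19.0 m:
(1.93/19.0)² = 0.01032, so 35.5 × 0.01032 = 0.3664 mR/h.
Dose = rate × time = 0.3664 mR/h × 3.000 h = 1.099 mR.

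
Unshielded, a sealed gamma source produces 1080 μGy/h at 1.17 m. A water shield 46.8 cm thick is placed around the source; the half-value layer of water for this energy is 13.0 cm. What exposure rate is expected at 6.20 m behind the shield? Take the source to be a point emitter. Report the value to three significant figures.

Distance alone: 1080 × (1.17/6.20)² = 1080 × 0.03561 = 38.46 μGy/h.
Shield: 46.8/13.0 = 3.600 half-value layers → attenuation 2^(−3.600) = 0.08247.
Combined: 38.46 × 0.08247 = 3.172 μGy/h.

3.17 μGy/h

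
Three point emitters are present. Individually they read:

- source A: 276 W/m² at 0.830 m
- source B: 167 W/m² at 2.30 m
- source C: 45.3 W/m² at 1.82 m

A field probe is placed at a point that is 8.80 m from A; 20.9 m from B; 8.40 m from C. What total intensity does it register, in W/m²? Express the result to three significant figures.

By superposition, sum each source's inverse-square contribution:
A: 276 × (0.830/8.80)² = 2.455 W/m²
B: 167 × (2.30/20.9)² = 2.022 W/m²
C: 45.3 × (1.82/8.40)² = 2.127 W/m²
Total = 2.455 + 2.022 + 2.127 = 6.604 W/m².

6.60 W/m²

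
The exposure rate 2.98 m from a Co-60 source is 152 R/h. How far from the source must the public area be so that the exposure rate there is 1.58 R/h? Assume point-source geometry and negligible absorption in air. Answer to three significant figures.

Since intensity falls as 1/r², d₂ = d₁·√(I₁/I₂).
I₁/I₂ = 152/1.58 = 96.20, so d₂ = 2.98 × √96.20 = 29.23 m.

29.2 m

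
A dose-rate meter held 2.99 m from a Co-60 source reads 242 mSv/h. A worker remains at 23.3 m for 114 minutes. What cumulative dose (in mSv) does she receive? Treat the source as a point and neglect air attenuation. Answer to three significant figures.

By the inverse-square law, rate at 23.3 m:
(2.99/23.3)² = 0.01647, so 242 × 0.01647 = 3.986 mSv/h.
Dose = rate × time = 3.986 mSv/h × 1.900 h = 7.573 mSv.

7.57 mSv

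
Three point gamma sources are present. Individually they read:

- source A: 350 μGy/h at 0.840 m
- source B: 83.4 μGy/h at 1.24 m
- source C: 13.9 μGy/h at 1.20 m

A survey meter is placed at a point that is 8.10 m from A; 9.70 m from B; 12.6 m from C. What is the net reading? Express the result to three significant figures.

5.25 μGy/h

Each source contributes Iᵢ·(dᵢ/rᵢ)²; contributions add.
A: 350 × (0.840/8.10)² = 3.764 μGy/h
B: 83.4 × (1.24/9.70)² = 1.363 μGy/h
C: 13.9 × (1.20/12.6)² = 0.1261 μGy/h
Total = 3.764 + 1.363 + 0.1261 = 5.253 μGy/h.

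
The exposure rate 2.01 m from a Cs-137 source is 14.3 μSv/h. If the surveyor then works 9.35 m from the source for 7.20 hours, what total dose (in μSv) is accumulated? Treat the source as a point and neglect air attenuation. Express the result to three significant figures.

4.76 μSv

Using I₁d₁² = I₂d₂², rate at 9.35 m:
(2.01/9.35)² = 0.04621, so 14.3 × 0.04621 = 0.6608 μSv/h.
Dose = rate × time = 0.6608 μSv/h × 7.200 h = 4.758 μSv.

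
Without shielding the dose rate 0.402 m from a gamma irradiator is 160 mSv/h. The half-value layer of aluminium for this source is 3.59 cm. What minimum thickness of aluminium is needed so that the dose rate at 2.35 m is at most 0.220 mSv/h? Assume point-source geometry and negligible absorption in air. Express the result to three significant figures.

At 2.35 m, distance alone gives 160 × (0.402/2.35)² = 160 × 0.02926 = 4.682 mSv/h.
Further attenuation needed: 4.682/0.220 = 21.28.
n = log₂(21.28) = 4.411 half-value layers.
Thickness = 4.411 × 3.59 cm = 15.84 cm.

15.8 cm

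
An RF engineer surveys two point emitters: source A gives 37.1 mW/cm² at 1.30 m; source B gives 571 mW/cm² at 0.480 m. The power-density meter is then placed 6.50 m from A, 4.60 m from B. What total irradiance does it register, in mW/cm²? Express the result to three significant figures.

7.70 mW/cm²

By superposition, sum each source's inverse-square contribution:
A: 37.1 × (1.30/6.50)² = 1.484 mW/cm²
B: 571 × (0.480/4.60)² = 6.217 mW/cm²
Total = 1.484 + 6.217 = 7.701 mW/cm².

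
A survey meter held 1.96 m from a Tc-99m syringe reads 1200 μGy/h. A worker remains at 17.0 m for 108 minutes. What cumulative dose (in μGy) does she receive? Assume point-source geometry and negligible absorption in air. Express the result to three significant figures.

28.7 μGy

Since intensity falls as 1/r², rate at 17.0 m:
1200 × (1.96/17.0)² = 1200 × 0.01329 = 15.95 μGy/h.
Dose = rate × time = 15.95 μGy/h × 1.800 h = 28.71 μGy.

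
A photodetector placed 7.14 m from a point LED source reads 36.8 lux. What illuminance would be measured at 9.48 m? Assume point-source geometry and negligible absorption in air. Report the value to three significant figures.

By the inverse-square law, scaling from 7.14 m to 9.48 m:
(7.14/9.48)² = 0.5673, so 36.8 × 0.5673 = 20.88 lux.

20.9 lux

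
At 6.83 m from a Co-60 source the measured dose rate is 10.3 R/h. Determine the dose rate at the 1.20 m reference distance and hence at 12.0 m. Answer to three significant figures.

334 R/h; 3.34 R/h

Intensity scales as (d₁/d₂)², so
At 1.20 m: (6.83/1.20)² = 32.40, so 10.3 × 32.40 = 333.7 R/h
At 12.0 m: 333.7 × (1.20/12.0)² = 333.7 × 0.01000 = 3.337 R/h.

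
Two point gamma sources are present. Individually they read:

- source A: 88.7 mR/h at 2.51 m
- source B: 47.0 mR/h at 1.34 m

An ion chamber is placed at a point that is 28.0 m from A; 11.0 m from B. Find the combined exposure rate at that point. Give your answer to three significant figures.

1.41 mR/h

By superposition, sum each source's inverse-square contribution:
A: 88.7 × (2.51/28.0)² = 0.7128 mR/h
B: 47.0 × (1.34/11.0)² = 0.6975 mR/h
Total = 0.7128 + 0.6975 = 1.410 mR/h.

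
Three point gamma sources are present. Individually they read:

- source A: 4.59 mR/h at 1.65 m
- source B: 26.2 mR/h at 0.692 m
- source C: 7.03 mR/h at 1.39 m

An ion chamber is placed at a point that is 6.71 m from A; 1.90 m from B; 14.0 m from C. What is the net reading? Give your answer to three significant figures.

By superposition, sum each source's inverse-square contribution:
A: 4.59 × (1.65/6.71)² = 0.2775 mR/h
B: 26.2 × (0.692/1.90)² = 3.475 mR/h
C: 7.03 × (1.39/14.0)² = 0.06930 mR/h
Total = 0.2775 + 3.475 + 0.06930 = 3.822 mR/h.

3.82 mR/h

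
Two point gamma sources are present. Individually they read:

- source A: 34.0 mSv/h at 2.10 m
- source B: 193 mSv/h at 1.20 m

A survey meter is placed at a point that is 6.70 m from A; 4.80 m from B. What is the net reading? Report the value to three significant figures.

Each source contributes Iᵢ·(dᵢ/rᵢ)²; contributions add.
A: 34.0 × (2.10/6.70)² = 3.340 mSv/h
B: 193 × (1.20/4.80)² = 12.06 mSv/h
Total = 3.340 + 12.06 = 15.40 mSv/h.

15.4 mSv/h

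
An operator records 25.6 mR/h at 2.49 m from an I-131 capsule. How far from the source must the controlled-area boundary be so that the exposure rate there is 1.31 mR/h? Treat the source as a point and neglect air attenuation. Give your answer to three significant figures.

11.0 m

Since intensity falls as 1/r², d₂ = d₁·√(I₁/I₂).
I₁/I₂ = 25.6/1.31 = 19.54, so d₂ = 2.49 × √19.54 = 11.01 m.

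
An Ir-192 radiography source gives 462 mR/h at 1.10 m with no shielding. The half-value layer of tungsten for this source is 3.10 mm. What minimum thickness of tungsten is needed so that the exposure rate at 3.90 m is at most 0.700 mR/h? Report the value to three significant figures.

17.7 mm

At 3.90 m, distance alone gives (1.10/3.90)² = 0.07955, so 462 × 0.07955 = 36.75 mR/h.
Further attenuation needed: 36.75/0.700 = 52.50.
n = log₂(52.50) = 5.714 half-value layers.
Thickness = 5.714 × 3.10 mm = 17.71 mm.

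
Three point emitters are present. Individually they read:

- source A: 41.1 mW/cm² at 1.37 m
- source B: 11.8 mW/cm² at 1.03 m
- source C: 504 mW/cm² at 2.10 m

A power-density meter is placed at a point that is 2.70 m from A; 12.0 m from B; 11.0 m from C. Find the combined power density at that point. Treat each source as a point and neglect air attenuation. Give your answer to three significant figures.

By superposition, sum each source's inverse-square contribution:
A: 41.1 × (1.37/2.70)² = 10.58 mW/cm²
B: 11.8 × (1.03/12.0)² = 0.08693 mW/cm²
C: 504 × (2.10/11.0)² = 18.37 mW/cm²
Total = 10.58 + 0.08693 + 18.37 = 29.04 mW/cm².

29.0 mW/cm²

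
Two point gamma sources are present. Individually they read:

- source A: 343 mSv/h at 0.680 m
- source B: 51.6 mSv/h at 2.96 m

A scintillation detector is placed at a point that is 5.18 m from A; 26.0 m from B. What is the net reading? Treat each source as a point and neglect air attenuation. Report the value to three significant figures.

6.58 mSv/h

By superposition, sum each source's inverse-square contribution:
A: 343 × (0.680/5.18)² = 5.911 mSv/h
B: 51.6 × (2.96/26.0)² = 0.6688 mSv/h
Total = 5.911 + 0.6688 = 6.580 mSv/h.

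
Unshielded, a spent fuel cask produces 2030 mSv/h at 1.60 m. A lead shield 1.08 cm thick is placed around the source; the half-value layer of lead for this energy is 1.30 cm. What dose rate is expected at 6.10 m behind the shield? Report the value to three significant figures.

Distance alone: (1.60/6.10)² = 0.06880, so 2030 × 0.06880 = 139.7 mSv/h.
Shield: 1.08/1.30 = 0.8308 half-value layers → attenuation 2^(−0.8308) = 0.5622.
Combined: 139.7 × 0.5622 = 78.54 mSv/h.

78.5 mSv/h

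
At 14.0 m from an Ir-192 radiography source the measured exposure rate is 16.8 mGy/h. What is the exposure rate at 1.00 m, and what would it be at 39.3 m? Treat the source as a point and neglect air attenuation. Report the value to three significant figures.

3290 mGy/h; 2.13 mGy/h

Using I₁d₁² = I₂d₂²,
At 1.00 m: 16.8 × (14.0/1.00)² = 16.8 × 196.0 = 3293 mGy/h
At 39.3 m: (1.00/39.3)² = 0.0006475, so 3293 × 0.0006475 = 2.132 mGy/h.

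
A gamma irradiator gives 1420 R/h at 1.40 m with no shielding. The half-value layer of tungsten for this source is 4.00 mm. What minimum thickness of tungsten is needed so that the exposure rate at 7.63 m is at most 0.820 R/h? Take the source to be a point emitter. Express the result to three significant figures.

At 7.63 m, distance alone gives 1420 × (1.40/7.63)² = 1420 × 0.03367 = 47.81 R/h.
Further attenuation needed: 47.81/0.820 = 58.30.
n = log₂(58.30) = 5.865 half-value layers.
Thickness = 5.865 × 4.00 mm = 23.46 mm.

23.5 mm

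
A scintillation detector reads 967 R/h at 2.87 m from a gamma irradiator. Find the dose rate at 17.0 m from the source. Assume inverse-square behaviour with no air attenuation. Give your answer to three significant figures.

By the inverse-square law, the rate at 17.0 m is
(2.87/17.0)² = 0.02850, so 967 × 0.02850 = 27.56 R/h.

27.6 R/h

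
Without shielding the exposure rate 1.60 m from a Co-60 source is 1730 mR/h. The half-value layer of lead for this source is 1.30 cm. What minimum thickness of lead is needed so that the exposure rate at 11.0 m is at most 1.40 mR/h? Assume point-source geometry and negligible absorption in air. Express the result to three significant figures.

6.12 cm

At 11.0 m, distance alone gives 1730 × (1.60/11.0)² = 1730 × 0.02116 = 36.61 mR/h.
Further attenuation needed: 36.61/1.40 = 26.15.
n = log₂(26.15) = 4.709 half-value layers.
Thickness = 4.709 × 1.30 cm = 6.122 cm.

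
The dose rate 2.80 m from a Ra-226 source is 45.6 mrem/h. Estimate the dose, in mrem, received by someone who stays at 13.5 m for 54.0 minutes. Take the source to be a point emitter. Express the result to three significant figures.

Using I₁d₁² = I₂d₂², rate at 13.5 m:
45.6 × (2.80/13.5)² = 45.6 × 0.04302 = 1.962 mrem/h.
Dose = rate × time = 1.962 mrem/h × 0.9000 h = 1.766 mrem.

1.77 mrem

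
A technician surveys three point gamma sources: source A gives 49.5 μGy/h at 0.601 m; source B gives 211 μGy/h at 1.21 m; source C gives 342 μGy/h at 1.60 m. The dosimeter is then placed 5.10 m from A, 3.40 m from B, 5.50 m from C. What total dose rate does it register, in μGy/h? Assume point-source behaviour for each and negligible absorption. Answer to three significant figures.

Each source contributes Iᵢ·(dᵢ/rᵢ)²; contributions add.
A: 49.5 × (0.601/5.10)² = 0.6874 μGy/h
B: 211 × (1.21/3.40)² = 26.72 μGy/h
C: 342 × (1.60/5.50)² = 28.94 μGy/h
Total = 0.6874 + 26.72 + 28.94 = 56.35 μGy/h.

56.4 μGy/h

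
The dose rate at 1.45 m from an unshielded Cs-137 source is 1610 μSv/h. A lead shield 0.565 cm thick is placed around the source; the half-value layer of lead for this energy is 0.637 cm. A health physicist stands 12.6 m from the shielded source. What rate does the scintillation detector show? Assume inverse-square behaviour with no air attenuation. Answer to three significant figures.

Distance alone: (1.45/12.6)² = 0.01324, so 1610 × 0.01324 = 21.32 μSv/h.
Shield: 0.565/0.637 = 0.8870 half-value layers → attenuation 2^(−0.8870) = 0.5407.
Combined: 21.32 × 0.5407 = 11.53 μSv/h.

11.5 μSv/h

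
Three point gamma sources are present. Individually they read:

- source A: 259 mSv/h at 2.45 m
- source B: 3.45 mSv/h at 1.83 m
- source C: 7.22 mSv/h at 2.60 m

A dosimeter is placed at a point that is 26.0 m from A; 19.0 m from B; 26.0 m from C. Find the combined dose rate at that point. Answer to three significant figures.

2.40 mSv/h

By superposition, sum each source's inverse-square contribution:
A: 259 × (2.45/26.0)² = 2.300 mSv/h
B: 3.45 × (1.83/19.0)² = 0.03200 mSv/h
C: 7.22 × (2.60/26.0)² = 0.07220 mSv/h
Total = 2.300 + 0.03200 + 0.07220 = 2.404 mSv/h.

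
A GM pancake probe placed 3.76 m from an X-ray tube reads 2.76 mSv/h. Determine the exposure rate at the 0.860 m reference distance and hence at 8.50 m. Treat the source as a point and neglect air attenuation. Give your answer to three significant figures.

By the inverse-square law,
At 0.860 m: 2.76 × (3.76/0.860)² = 2.76 × 19.12 = 52.77 mSv/h
At 8.50 m: (0.860/8.50)² = 0.01024, so 52.77 × 0.01024 = 0.5404 mSv/h.

52.8 mSv/h; 0.540 mSv/h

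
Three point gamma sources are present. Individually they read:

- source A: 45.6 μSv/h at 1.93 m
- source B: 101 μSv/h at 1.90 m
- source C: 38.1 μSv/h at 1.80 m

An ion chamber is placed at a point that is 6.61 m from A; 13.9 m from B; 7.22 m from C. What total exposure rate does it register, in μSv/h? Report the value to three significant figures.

8.14 μSv/h

By superposition, sum each source's inverse-square contribution:
A: 45.6 × (1.93/6.61)² = 3.888 μSv/h
B: 101 × (1.90/13.9)² = 1.887 μSv/h
C: 38.1 × (1.80/7.22)² = 2.368 μSv/h
Total = 3.888 + 1.887 + 2.368 = 8.143 μSv/h.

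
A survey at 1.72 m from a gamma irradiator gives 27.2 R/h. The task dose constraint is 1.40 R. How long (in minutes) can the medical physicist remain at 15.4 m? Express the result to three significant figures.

Using I₁d₁² = I₂d₂², rate at 15.4 m:
27.2 × (1.72/15.4)² = 27.2 × 0.01247 = 0.3392 R/h.
Stay time = 1.40 R ÷ 0.3392 R/h = 4.127 h = 247.6 min.

248 min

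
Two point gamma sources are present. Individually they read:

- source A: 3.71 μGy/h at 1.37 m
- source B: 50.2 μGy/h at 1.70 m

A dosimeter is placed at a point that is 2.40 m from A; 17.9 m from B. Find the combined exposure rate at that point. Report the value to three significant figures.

1.66 μGy/h

Each source contributes Iᵢ·(dᵢ/rᵢ)²; contributions add.
A: 3.71 × (1.37/2.40)² = 1.209 μGy/h
B: 50.2 × (1.70/17.9)² = 0.4528 μGy/h
Total = 1.209 + 0.4528 = 1.662 μGy/h.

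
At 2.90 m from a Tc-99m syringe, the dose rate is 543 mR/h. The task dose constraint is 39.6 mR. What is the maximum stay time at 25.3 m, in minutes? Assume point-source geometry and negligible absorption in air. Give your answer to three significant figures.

Using I₁d₁² = I₂d₂², rate at 25.3 m:
543 × (2.90/25.3)² = 543 × 0.01314 = 7.135 mR/h.
Stay time = 39.6 mR ÷ 7.135 mR/h = 5.550 h = 333.0 min.

333 min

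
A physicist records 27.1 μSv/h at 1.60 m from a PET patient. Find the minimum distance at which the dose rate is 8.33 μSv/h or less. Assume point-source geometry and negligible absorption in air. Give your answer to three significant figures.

2.89 m

Applying the 1/r² law, d₂ = d₁·√(I₁/I₂).
I₁/I₂ = 27.1/8.33 = 3.253, so d₂ = 1.60 × √3.253 = 2.886 m.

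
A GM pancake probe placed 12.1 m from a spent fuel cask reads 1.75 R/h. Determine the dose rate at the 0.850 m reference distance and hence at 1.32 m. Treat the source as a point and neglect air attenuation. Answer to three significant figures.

355 R/h; 147 R/h

Applying the 1/r² law,
At 0.850 m: (12.1/0.850)² = 202.6, so 1.75 × 202.6 = 354.6 R/h
At 1.32 m: 354.6 × (0.850/1.32)² = 354.6 × 0.4147 = 147.1 R/h.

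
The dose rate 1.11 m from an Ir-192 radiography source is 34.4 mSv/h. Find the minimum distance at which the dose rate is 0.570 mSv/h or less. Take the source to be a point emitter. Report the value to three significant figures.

Since intensity falls as 1/r², d₂ = d₁·√(I₁/I₂).
I₁/I₂ = 34.4/0.570 = 60.35, so d₂ = 1.11 × √60.35 = 8.623 m.

8.62 m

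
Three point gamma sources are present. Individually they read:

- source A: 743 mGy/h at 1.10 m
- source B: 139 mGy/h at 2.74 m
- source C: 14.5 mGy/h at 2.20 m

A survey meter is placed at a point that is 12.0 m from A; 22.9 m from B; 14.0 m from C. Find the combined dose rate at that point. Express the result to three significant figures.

8.59 mGy/h

By superposition, sum each source's inverse-square contribution:
A: 743 × (1.10/12.0)² = 6.243 mGy/h
B: 139 × (2.74/22.9)² = 1.990 mGy/h
C: 14.5 × (2.20/14.0)² = 0.3581 mGy/h
Total = 6.243 + 1.990 + 0.3581 = 8.591 mGy/h.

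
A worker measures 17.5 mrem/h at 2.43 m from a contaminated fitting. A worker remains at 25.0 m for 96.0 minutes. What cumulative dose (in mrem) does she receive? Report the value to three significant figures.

Intensity scales as (d₁/d₂)², so rate at 25.0 m:
(2.43/25.0)² = 0.009448, so 17.5 × 0.009448 = 0.1653 mrem/h.
Dose = rate × time = 0.1653 mrem/h × 1.600 h = 0.2645 mrem.

0.265 mrem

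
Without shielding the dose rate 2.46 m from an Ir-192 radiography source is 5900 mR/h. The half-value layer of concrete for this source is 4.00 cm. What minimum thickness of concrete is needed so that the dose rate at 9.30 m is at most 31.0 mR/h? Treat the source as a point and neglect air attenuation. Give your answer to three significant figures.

At 9.30 m, distance alone gives 5900 × (2.46/9.30)² = 5900 × 0.06997 = 412.8 mR/h.
Further attenuation needed: 412.8/31.0 = 13.32.
n = log₂(13.32) = 3.736 half-value layers.
Thickness = 3.736 × 4.00 cm = 14.94 cm.

14.9 cm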